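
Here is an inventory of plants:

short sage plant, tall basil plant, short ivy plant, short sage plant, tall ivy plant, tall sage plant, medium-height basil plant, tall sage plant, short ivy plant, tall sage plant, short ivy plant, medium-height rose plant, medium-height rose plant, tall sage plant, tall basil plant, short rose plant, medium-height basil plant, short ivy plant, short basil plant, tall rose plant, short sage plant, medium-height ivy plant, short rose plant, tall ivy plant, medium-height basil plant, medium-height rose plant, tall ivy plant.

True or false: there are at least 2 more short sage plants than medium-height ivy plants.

short sage plants: 3.
medium-height ivy plants: 1.
The claim requires 3 − 1 = 2 ≥ 2, which holds.

True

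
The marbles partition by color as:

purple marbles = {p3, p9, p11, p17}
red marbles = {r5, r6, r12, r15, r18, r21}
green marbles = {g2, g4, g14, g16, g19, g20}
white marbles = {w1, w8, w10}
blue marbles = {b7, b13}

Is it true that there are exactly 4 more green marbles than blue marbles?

True

There are 6 green marbles.
There are 2 blue marbles.
The claim requires 6 − 2 (= 4) to equal 4, which holds.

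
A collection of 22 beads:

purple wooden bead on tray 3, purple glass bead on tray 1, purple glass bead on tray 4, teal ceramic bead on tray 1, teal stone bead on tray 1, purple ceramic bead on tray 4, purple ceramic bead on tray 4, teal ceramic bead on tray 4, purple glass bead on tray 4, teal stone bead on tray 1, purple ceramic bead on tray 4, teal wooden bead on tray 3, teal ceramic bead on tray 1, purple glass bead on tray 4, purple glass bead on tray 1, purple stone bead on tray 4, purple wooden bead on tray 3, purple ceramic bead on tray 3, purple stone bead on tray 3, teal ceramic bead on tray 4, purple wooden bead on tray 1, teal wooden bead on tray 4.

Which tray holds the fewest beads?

tray 3

Counts by tray: tray 4→10, tray 1→7, tray 3→5.
The minimum is 5, held uniquely by tray 3.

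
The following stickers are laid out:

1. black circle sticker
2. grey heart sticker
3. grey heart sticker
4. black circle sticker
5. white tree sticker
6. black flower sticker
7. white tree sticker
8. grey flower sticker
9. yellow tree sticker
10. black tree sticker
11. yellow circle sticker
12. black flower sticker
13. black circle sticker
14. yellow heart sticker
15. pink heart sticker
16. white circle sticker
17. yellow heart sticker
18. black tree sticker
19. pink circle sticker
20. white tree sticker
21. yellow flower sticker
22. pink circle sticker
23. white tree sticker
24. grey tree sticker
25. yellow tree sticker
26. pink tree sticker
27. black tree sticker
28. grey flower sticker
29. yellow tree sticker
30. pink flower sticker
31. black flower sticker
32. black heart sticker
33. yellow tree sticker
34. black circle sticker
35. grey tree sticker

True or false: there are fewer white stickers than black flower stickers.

|white stickers| = 5.
|black flower stickers| = 3.
The claim requires 5 < 3, which does not hold.

False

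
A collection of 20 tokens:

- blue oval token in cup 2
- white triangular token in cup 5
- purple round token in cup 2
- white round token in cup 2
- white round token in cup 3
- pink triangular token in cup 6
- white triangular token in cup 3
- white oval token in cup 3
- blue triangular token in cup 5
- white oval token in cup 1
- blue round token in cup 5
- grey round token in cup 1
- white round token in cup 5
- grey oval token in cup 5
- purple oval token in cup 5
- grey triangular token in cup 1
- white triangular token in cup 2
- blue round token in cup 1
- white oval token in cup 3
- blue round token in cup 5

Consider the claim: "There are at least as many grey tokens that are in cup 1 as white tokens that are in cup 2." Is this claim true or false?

grey tokens in cup 1: 2.
white tokens in cup 2: 2.
The claim requires 2 ≥ 2, which holds.

True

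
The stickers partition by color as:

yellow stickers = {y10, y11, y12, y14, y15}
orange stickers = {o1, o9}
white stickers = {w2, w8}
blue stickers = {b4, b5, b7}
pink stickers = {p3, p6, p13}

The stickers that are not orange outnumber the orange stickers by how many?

11

stickers that are not orange: 13.
orange stickers: 2.
13 − 2 = 11.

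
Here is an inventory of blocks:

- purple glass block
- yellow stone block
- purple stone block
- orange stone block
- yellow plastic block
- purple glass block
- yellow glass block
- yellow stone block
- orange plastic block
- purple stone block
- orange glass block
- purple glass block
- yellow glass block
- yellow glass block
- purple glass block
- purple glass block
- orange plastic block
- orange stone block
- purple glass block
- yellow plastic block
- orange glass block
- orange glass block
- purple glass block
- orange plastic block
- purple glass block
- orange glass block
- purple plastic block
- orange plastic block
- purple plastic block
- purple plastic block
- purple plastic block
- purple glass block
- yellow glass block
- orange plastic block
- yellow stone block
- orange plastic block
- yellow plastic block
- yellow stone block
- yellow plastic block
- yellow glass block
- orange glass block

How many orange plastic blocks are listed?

6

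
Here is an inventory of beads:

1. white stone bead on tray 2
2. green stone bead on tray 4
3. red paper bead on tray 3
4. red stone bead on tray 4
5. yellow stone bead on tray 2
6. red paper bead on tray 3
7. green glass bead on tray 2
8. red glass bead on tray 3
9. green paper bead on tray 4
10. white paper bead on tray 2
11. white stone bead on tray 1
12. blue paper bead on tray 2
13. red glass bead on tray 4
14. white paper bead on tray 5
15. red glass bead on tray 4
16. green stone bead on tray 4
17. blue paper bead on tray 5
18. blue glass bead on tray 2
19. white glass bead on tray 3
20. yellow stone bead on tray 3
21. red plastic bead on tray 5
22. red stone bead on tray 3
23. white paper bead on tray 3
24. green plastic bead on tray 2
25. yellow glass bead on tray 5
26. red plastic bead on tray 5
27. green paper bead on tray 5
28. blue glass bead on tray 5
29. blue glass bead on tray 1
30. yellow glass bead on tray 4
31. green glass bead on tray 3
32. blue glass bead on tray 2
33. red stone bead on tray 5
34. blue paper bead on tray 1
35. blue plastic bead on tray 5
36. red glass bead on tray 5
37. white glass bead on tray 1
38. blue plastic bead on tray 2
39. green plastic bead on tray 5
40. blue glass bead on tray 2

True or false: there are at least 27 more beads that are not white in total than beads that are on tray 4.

|beads that are not white| = 33.
|beads on tray 4| = 7.
The claim requires 33 − 7 = 26 ≥ 27, which does not hold.

False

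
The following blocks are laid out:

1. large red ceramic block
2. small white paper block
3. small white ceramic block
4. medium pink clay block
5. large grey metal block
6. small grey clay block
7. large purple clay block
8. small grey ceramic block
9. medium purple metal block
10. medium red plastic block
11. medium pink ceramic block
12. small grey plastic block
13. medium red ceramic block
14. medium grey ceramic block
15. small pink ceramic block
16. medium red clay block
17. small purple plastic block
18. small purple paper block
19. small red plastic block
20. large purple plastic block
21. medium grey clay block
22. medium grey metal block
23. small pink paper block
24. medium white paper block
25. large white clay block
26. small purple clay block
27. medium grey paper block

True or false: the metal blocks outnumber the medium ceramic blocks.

False

metal blocks: 3.
medium ceramic blocks: 3.
The claim requires 3 > 3, which does not hold.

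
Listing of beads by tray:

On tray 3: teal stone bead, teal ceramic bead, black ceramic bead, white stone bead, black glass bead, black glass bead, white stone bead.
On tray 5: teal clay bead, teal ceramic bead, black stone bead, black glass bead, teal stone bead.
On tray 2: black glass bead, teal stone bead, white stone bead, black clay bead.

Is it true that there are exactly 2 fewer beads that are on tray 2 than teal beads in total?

There are 4 beads on tray 2.
There are 6 teal beads.
The claim requires 6 − 4 (= 2) to equal 2, which holds.

True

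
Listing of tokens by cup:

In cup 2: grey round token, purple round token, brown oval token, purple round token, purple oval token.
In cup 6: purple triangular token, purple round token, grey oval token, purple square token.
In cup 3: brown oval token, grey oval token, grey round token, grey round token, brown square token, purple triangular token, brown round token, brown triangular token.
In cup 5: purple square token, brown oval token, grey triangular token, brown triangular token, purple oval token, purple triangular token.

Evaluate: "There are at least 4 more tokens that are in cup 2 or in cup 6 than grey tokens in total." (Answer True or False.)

False

There are 9 tokens in cup 2 or in cup 6.
There are 6 grey tokens.
The claim requires 9 − 6 = 3 ≥ 4, which does not hold.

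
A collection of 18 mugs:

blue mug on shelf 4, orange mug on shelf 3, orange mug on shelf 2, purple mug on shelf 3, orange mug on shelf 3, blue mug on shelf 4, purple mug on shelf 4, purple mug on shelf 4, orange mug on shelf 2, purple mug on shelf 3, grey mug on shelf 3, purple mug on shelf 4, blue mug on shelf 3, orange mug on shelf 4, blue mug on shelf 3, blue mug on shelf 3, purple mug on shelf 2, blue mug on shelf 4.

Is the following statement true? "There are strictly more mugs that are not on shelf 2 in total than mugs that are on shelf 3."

There are 15 mugs that are not on shelf 2.
There are 8 mugs on shelf 3.
The claim requires 15 > 8, which holds.

True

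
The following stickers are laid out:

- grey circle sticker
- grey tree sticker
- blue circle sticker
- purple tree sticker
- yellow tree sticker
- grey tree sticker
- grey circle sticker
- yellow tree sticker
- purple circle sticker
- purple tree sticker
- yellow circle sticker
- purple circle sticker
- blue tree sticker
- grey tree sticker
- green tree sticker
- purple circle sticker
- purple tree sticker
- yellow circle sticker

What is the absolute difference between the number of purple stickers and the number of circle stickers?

purple stickers: 6. circle stickers: 8.
|6 − 8| = 8 − 6 = 2.

2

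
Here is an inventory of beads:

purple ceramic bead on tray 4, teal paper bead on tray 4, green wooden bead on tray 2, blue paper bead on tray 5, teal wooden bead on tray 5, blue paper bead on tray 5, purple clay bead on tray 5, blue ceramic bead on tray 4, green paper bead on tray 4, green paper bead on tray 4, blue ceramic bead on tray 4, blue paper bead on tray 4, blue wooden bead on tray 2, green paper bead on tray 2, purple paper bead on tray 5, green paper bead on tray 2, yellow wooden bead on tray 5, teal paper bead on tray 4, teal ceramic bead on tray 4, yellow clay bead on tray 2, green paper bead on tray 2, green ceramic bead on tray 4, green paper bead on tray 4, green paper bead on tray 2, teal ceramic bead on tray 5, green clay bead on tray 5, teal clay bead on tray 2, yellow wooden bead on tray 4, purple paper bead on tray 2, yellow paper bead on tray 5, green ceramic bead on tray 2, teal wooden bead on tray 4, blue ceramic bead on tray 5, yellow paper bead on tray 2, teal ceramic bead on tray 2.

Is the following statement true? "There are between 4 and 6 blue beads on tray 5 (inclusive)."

|blue beads on tray 5| = 3.
The claim requires 4 ≤ 3 ≤ 6, which does not hold.

False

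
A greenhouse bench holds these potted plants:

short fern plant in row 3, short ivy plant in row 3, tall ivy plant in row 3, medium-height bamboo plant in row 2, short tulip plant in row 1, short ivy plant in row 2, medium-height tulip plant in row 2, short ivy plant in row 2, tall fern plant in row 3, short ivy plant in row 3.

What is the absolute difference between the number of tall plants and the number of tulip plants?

tall plants: 2. tulip plants: 2.
|2 − 2| = 2 − 2 = 0.

0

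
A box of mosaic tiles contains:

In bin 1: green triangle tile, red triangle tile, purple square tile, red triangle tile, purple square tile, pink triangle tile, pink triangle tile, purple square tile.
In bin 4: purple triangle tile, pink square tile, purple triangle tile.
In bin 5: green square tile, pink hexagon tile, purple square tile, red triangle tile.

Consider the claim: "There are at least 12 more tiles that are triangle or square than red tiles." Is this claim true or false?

tiles that are triangle or square: 14.
red tiles: 3.
The claim requires 14 − 3 = 11 ≥ 12, which does not hold.

False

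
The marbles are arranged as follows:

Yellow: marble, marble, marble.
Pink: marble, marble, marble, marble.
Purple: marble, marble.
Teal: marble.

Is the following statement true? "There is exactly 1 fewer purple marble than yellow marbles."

|purple marbles| = 2.
|yellow marbles| = 3.
The claim requires 3 − 2 (= 1) to equal 1, which holds.

True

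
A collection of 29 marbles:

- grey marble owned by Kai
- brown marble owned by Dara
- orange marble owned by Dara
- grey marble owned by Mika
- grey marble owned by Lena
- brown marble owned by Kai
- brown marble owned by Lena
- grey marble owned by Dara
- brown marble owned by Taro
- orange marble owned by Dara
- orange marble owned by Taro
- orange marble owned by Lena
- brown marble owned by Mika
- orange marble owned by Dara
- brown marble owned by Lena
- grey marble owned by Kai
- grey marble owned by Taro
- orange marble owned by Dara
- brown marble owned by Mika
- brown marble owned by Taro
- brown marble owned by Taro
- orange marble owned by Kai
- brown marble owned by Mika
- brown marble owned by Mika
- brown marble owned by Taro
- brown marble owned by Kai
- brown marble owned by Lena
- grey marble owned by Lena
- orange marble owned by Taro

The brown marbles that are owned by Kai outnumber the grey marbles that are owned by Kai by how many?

brown marbles owned by Kai: 2.
grey marbles owned by Kai: 2.
2 − 2 = 0.

0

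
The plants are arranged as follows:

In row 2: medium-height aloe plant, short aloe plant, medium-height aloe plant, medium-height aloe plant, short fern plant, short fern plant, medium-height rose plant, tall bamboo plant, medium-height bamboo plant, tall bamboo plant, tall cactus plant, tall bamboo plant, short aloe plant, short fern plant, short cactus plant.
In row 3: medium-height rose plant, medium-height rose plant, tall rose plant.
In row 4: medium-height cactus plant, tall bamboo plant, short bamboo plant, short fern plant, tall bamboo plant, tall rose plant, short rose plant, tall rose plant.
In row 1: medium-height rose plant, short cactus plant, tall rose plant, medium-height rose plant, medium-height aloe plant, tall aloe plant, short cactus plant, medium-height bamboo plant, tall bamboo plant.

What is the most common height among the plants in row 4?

Counts by height (restricted to plants in row 4): tall 4, short 3, medium-height 1.
The maximum is 4, held uniquely by tall.

tall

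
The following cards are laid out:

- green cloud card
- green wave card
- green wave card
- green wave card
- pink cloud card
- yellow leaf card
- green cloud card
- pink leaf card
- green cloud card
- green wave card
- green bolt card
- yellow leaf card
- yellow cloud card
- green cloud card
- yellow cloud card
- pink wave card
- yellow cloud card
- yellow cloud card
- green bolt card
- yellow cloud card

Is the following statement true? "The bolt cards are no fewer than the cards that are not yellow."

False

bolt cards: 2.
cards that are not yellow: 13.
The claim requires 2 ≥ 13, which does not hold.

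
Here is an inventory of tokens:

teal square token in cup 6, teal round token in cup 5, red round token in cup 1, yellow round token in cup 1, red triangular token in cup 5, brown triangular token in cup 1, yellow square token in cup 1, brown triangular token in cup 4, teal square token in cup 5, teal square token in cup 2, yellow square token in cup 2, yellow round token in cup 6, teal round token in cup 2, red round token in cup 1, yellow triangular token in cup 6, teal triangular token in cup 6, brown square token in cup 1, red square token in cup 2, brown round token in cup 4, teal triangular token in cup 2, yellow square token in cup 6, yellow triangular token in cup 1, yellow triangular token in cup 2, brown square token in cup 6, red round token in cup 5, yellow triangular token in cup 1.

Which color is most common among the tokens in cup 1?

yellow

Counts by color (restricted to tokens in cup 1): yellow 4, red 2, brown 2.
The maximum is 4, held uniquely by yellow.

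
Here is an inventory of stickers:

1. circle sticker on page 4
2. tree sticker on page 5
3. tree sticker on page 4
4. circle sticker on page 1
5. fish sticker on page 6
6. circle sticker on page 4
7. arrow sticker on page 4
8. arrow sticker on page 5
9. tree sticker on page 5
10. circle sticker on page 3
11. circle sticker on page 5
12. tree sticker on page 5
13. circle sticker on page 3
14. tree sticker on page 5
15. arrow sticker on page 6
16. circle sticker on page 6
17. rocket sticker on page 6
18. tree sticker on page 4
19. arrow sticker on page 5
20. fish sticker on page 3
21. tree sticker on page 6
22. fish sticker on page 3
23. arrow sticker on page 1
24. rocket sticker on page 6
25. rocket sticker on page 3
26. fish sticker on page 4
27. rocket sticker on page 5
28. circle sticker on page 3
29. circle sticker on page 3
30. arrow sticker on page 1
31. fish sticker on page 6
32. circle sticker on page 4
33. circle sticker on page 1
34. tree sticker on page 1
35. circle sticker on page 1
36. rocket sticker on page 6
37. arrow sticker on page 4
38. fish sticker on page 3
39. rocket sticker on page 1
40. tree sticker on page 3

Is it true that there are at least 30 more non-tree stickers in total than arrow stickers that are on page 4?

False

|non-tree stickers| = 31.
|arrow stickers on page 4| = 2.
The claim requires 31 − 2 = 29 ≥ 30, which does not hold.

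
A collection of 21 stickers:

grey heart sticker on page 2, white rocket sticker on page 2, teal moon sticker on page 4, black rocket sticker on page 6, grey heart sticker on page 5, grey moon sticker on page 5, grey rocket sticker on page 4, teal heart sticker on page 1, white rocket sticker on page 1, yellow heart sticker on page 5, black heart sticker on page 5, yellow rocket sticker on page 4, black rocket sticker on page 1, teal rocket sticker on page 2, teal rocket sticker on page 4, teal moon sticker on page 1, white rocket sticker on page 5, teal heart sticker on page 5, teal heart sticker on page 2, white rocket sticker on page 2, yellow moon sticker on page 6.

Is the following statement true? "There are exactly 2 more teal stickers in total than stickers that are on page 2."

True

|teal stickers| = 7.
|stickers on page 2| = 5.
The claim requires 7 − 5 (= 2) to equal 2, which holds.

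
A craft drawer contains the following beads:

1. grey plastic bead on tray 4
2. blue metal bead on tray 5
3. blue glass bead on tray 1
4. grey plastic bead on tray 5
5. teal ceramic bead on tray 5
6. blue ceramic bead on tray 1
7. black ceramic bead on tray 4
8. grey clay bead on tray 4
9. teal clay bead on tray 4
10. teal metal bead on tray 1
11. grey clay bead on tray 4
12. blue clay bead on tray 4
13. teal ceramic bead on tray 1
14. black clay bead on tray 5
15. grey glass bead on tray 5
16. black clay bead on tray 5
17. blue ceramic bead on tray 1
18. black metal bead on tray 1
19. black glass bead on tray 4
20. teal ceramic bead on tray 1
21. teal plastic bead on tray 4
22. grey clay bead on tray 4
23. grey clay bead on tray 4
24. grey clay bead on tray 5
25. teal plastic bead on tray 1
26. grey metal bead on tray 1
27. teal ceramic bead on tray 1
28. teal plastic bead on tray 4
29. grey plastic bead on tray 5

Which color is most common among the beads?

Counts by color: grey 10, teal 9, black 5, blue 5.
The maximum is 10, held uniquely by grey.

grey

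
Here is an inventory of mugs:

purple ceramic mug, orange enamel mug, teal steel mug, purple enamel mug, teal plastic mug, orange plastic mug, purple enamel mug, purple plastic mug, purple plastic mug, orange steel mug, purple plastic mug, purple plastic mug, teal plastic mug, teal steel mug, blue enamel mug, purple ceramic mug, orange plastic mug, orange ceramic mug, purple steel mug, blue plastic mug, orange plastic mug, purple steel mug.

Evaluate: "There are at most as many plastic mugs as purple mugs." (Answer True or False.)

There are 10 plastic mugs.
There are 10 purple mugs.
The claim requires 10 ≤ 10, which holds.

True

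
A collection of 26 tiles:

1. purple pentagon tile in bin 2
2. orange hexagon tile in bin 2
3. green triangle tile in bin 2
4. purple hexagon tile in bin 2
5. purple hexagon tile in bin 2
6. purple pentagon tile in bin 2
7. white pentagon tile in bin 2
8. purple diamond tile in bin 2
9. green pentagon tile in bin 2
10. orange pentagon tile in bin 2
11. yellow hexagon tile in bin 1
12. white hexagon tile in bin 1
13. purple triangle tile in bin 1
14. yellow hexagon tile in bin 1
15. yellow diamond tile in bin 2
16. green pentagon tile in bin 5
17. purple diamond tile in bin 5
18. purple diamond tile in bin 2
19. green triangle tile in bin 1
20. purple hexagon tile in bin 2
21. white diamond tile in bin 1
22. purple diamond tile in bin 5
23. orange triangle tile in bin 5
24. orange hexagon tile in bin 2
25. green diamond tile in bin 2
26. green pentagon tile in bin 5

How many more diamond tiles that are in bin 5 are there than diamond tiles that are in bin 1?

1

diamond tiles in bin 5: 2.
diamond tiles in bin 1: 1.
2 − 1 = 1.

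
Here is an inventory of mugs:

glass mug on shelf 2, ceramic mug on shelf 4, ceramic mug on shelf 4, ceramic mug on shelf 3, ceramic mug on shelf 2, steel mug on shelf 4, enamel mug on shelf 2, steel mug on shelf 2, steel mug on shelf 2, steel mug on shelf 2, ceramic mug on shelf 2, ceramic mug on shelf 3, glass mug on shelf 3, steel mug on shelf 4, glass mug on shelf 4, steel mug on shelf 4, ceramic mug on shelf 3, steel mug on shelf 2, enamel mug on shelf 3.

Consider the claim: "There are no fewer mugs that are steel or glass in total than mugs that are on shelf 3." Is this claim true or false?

True

There are 10 mugs that are steel or glass.
There are 5 mugs on shelf 3.
The claim requires 10 ≥ 5, which holds.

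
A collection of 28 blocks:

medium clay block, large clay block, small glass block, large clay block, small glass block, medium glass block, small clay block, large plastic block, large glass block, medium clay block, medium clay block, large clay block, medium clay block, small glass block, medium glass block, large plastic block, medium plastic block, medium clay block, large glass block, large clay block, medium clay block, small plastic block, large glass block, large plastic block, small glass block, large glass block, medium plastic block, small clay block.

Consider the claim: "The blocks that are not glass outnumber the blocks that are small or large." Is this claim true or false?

False

|blocks that are not glass| = 18.
|blocks that are small or large| = 18.
The claim requires 18 > 18, which does not hold.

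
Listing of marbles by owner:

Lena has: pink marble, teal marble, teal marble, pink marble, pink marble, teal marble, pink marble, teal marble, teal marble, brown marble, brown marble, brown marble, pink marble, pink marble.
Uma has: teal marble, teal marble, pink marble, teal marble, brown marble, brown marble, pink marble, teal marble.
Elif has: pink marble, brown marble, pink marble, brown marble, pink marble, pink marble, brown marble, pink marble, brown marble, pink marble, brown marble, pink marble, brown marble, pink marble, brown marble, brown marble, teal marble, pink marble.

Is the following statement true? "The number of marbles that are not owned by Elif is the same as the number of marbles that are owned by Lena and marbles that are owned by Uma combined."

|marbles that are not owned by Elif| = 22.
marbles owned by Lena: 14; marbles owned by Uma: 8; combined: 14 + 8 = 22.
The claim requires 22 = 22, which holds.

True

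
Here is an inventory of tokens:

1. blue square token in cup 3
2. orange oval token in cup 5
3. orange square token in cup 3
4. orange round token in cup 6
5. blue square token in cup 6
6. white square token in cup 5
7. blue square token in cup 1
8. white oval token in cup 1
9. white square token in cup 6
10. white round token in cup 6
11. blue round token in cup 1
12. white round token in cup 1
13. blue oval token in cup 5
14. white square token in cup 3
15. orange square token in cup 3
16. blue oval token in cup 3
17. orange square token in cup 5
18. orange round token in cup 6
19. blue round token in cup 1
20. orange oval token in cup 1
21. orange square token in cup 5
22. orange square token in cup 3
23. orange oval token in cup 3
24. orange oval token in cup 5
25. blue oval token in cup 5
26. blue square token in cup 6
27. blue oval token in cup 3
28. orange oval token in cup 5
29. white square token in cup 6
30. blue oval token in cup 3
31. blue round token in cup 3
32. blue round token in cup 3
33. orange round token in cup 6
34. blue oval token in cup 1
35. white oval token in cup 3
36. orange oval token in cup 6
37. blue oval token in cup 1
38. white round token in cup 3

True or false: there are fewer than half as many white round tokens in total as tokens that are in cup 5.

There are 3 white round tokens.
There are 8 tokens in cup 5.
The claim requires 2 × 3 = 6 < 8, which holds.

True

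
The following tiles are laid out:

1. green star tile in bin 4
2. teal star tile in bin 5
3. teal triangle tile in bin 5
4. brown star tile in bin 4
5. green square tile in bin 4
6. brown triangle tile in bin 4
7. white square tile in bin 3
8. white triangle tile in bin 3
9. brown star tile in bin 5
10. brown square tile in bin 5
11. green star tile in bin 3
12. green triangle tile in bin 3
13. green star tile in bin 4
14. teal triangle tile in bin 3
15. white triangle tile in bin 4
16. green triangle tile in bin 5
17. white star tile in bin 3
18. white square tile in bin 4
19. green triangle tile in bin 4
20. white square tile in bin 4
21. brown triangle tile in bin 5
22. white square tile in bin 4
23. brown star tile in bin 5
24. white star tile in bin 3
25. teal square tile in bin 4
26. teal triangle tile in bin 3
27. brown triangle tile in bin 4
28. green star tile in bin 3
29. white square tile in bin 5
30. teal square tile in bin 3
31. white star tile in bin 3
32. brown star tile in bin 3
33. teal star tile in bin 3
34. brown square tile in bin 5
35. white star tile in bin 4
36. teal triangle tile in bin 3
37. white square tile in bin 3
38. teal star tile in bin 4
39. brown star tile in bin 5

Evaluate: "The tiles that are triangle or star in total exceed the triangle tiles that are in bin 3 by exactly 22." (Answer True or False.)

|tiles that are triangle or star| = 28.
|triangle tiles in bin 3| = 5.
The claim requires 28 − 5 (= 23) to equal 22, which does not hold.

False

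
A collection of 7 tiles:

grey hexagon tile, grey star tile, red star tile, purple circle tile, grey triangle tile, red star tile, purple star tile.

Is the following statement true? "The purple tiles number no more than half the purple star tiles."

False

There are 2 purple tiles.
There is 1 purple star tile.
The claim requires 2 × 2 = 4 ≤ 1, which does not hold.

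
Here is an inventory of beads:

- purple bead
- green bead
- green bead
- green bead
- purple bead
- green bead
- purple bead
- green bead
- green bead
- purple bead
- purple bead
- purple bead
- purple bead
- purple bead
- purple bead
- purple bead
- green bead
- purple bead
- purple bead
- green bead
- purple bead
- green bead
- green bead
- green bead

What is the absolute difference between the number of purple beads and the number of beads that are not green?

0

purple beads: 13. beads that are not green: 13.
|13 − 13| = 13 − 13 = 0.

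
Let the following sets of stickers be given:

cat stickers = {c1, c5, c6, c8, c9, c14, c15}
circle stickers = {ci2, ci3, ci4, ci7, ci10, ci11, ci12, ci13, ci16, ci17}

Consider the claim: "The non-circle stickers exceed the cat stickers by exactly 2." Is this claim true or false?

There are 7 non-circle stickers.
There are 7 cat stickers.
The claim requires 7 − 7 (= 0) to equal 2, which does not hold.

False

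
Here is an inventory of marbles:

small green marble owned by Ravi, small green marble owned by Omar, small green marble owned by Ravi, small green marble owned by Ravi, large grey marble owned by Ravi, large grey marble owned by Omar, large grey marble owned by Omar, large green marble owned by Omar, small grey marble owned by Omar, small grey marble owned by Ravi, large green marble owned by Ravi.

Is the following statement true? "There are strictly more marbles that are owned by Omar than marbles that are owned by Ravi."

False

|marbles owned by Omar| = 5.
|marbles owned by Ravi| = 6.
The claim requires 5 > 6, which does not hold.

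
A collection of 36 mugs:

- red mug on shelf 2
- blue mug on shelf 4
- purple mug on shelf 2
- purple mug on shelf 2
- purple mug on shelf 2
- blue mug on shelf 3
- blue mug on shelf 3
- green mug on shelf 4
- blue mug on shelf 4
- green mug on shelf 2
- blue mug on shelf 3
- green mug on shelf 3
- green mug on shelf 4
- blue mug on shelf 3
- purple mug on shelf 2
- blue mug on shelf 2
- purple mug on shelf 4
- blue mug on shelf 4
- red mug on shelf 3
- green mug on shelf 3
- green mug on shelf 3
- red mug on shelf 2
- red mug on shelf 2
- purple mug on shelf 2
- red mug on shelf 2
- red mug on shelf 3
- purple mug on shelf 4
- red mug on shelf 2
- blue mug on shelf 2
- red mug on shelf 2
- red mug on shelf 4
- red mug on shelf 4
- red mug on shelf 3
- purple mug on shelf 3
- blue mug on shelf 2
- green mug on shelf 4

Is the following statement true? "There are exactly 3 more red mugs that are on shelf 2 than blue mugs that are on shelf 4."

True

There are 6 red mugs on shelf 2.
There are 3 blue mugs on shelf 4.
The claim requires 6 − 3 (= 3) to equal 3, which holds.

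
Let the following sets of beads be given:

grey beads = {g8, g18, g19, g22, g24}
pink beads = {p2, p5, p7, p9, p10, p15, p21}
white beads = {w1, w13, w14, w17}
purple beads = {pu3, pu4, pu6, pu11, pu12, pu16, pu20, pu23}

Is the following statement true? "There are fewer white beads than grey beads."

True

white beads: 4.
grey beads: 5.
The claim requires 4 < 5, which holds.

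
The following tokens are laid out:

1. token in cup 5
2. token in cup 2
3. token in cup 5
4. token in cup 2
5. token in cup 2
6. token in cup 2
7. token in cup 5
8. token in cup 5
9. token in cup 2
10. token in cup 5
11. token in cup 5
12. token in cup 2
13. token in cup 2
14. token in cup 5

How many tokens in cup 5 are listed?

7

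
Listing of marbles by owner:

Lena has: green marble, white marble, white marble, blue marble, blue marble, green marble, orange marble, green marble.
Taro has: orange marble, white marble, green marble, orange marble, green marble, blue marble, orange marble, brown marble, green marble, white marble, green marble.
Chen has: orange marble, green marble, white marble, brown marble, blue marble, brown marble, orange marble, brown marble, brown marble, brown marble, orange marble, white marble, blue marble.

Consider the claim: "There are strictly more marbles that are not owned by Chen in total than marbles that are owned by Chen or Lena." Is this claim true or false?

False

Count of marbles that are not owned by Chen: 19.
Count of marbles owned by Chen or Lena: 21.
The claim requires 19 > 21, which does not hold.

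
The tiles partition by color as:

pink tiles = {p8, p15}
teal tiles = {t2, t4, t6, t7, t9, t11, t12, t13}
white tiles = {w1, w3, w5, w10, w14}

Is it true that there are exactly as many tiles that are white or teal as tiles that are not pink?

There are 13 tiles that are white or teal.
There are 13 tiles that are not pink.
The claim requires 13 = 13, which holds.

True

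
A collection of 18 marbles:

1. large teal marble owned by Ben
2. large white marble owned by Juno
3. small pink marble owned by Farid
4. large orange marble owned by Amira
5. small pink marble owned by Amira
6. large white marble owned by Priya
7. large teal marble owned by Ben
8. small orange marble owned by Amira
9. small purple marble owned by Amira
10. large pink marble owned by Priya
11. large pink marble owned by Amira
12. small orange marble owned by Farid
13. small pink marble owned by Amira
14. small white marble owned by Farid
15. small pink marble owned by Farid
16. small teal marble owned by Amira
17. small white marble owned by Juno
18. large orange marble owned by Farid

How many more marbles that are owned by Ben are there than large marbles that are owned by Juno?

marbles owned by Ben: 2.
large marbles owned by Juno: 1.
2 − 1 = 1.

1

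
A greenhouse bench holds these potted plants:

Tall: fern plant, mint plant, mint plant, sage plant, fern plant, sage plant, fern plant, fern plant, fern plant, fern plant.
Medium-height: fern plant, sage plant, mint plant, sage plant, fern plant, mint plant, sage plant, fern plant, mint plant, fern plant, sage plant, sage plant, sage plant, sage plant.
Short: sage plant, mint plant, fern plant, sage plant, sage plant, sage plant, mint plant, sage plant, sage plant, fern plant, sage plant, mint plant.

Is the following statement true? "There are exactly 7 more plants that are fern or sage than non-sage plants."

False

There are 28 plants that are fern or sage.
There are 20 non-sage plants.
The claim requires 28 − 20 (= 8) to equal 7, which does not hold.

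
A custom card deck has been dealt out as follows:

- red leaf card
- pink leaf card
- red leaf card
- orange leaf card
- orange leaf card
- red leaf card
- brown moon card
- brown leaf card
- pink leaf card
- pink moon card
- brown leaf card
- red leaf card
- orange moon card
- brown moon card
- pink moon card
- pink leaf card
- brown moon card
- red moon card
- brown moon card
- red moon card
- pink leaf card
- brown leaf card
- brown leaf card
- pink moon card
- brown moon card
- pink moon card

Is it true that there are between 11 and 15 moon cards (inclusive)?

True

There are 12 moon cards.
The claim requires 11 ≤ 12 ≤ 15, which holds.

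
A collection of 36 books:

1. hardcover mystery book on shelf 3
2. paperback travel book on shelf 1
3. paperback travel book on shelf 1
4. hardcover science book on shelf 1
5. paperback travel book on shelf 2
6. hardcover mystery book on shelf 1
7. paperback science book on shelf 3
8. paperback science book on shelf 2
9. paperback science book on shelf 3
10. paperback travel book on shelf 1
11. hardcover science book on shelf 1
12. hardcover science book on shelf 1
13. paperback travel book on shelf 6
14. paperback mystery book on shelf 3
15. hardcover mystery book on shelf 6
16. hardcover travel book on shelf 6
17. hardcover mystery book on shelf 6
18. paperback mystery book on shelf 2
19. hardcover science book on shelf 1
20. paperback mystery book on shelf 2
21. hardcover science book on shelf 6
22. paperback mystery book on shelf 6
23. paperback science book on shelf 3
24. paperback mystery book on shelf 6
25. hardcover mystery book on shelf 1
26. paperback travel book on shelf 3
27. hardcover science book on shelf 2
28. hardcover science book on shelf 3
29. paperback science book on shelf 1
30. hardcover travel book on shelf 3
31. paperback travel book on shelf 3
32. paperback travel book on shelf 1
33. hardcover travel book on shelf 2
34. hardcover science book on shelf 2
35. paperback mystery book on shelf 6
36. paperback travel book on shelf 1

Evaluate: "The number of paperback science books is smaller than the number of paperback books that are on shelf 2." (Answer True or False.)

There are 5 paperback science books.
There are 4 paperback books on shelf 2.
The claim requires 5 < 4, which does not hold.

False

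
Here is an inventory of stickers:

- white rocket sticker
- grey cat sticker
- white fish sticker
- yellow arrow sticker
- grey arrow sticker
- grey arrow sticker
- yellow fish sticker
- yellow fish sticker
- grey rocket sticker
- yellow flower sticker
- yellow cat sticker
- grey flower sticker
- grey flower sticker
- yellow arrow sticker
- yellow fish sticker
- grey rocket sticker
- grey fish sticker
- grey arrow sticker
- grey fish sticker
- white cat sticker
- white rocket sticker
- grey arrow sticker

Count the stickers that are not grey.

Total stickers: 22; with the excluded value: 11; remaining 22 − 11 = 11.

11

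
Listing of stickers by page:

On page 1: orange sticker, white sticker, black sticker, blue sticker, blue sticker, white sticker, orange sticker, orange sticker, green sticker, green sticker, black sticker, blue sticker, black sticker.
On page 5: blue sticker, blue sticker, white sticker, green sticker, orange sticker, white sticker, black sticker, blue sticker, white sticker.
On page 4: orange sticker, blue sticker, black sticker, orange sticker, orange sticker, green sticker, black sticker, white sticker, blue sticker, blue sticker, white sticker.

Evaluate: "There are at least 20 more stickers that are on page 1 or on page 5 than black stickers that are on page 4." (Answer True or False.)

|stickers on page 1 or on page 5| = 22.
|black stickers on page 4| = 2.
The claim requires 22 − 2 = 20 ≥ 20, which holds.

True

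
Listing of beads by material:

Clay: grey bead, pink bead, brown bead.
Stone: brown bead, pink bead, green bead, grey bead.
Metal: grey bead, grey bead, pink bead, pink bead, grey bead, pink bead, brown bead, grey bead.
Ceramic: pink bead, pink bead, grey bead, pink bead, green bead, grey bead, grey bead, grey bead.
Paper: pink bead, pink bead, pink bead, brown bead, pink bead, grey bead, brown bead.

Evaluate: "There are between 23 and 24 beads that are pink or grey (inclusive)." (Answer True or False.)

beads that are pink or grey: 23.
The claim requires 23 ≤ 23 ≤ 24, which holds.

True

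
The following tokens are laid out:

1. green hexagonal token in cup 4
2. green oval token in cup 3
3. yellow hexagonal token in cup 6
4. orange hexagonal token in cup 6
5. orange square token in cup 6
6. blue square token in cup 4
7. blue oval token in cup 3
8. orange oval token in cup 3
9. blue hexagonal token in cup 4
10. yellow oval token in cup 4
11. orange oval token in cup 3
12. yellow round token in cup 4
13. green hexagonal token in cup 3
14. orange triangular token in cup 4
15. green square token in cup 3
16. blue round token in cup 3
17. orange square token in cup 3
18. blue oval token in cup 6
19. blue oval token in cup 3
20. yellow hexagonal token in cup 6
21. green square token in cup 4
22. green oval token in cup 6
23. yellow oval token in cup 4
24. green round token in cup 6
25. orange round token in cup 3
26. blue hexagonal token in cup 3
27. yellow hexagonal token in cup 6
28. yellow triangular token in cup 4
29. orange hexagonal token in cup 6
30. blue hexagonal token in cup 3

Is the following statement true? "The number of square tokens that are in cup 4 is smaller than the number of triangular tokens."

|square tokens in cup 4| = 2.
|triangular tokens| = 2.
The claim requires 2 < 2, which does not hold.

False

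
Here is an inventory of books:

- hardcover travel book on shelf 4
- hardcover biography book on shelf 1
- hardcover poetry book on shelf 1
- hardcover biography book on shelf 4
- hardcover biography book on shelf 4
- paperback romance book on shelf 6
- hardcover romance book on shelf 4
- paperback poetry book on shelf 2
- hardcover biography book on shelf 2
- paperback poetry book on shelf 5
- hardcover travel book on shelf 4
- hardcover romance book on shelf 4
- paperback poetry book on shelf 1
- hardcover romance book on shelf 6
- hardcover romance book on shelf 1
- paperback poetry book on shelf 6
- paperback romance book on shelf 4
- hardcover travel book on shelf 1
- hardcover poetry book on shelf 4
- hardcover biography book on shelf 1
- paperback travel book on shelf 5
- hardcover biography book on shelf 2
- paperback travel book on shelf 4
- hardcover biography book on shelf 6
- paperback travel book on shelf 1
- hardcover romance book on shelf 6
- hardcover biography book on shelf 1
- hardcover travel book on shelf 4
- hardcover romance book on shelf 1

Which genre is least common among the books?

poetry

Counts by genre: biography 8, romance 8, travel 7, poetry 6.
The minimum is 6, held uniquely by poetry.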